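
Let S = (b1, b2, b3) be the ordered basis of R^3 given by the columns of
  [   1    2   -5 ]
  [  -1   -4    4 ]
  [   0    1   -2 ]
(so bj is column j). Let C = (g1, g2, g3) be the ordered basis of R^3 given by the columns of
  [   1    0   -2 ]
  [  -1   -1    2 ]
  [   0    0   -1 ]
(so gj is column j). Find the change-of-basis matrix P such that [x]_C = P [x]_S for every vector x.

[[1, 0, -1], [0, 2, 1], [0, -1, 2]]

Take x = bj: its S-coordinates are the j-th standard unit vector, so P e_j — column j of P — equals [bj]_C.
b1 = g1 + 0·g2 + 0·g3, giving column 1 = [1, 0, 0]; repeating for each j gives P = [[1, 0, -1], [0, 2, 1], [0, -1, 2]].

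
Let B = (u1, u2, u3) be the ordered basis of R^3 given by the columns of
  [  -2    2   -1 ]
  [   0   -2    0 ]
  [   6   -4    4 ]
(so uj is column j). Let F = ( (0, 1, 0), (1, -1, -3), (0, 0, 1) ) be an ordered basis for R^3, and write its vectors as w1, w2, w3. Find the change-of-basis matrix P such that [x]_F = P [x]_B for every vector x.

Let M have columns uj and N have columns wj. Then for every x, N [x]_F = x = M [x]_B, so P = N^(-1) M.
Since det N = -1, N^(-1) has integer entries; multiplying gives P = [[-2, 0, -1], [-2, 2, -1], [0, 2, 1]].

[[-2, 0, -1], [-2, 2, -1], [0, 2, 1]]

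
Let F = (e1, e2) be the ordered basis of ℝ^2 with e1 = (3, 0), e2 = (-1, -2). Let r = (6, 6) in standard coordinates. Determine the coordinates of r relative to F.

[r]_F is the unique c with M c = r, where M has columns e1, e2.
System: 3c_1 - c_2 = 6, 0c_1 - 2c_2 = 6; solving gives c_1 = 1, c_2 = -3.
Check: e1 - 3e2 = (6, 6).

(1, -3)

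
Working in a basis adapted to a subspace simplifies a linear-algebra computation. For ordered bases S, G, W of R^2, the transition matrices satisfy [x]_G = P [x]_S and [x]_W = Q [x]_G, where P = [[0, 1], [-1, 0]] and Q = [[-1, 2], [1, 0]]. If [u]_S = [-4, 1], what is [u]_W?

Composing the changes, [u]_W = Q P [u]_S.
Q P = [[-2, -1], [0, 1]]; applying this to [-4, 1] gives [7, 1].

[7, 1]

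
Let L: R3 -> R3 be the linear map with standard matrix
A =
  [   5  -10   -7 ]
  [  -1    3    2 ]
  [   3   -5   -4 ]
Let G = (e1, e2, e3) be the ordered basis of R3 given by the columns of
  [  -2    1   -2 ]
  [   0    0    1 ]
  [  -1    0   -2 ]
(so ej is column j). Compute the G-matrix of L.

[[2, -1, 1], [1, 1, -2], [0, -1, 1]]

With P the matrix whose columns are e1, ..., e3, [L]_G = P^(-1) A P.
Column by column: L(e1) = A e1 = <-3, 0, -2>; its G-coordinates <2, 1, 0> give column 1.
Continuing for each basis vector yields [L]_G = [[2, -1, 1], [1, 1, -2], [0, -1, 1]].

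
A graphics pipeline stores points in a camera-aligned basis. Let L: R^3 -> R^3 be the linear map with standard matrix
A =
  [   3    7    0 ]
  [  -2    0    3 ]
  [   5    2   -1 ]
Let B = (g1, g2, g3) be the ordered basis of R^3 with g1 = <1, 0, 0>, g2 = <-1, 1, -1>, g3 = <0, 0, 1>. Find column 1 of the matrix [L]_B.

<1, -2, 3>

Column 1 of [L]_B is the B-coordinate vector of L(g1).
In standard coordinates L(g1) = A g1 = <3, -2, 5>.
Converting to B: <3, -2, 5> = g1 - 2g2 + 3g3, so the coordinate vector is <1, -2, 3>.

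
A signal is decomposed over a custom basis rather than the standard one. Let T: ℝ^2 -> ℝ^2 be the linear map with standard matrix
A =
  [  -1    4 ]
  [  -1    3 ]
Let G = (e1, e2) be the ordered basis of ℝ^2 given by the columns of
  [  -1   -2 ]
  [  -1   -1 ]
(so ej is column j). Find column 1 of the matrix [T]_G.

<1, 1>

Column 1 of [T]_G is the G-coordinate vector of T(e1).
In standard coordinates T(e1) = A e1 = <-3, -2>.
Converting to G: <-3, -2> = e1 + e2, so the coordinate vector is <1, 1>.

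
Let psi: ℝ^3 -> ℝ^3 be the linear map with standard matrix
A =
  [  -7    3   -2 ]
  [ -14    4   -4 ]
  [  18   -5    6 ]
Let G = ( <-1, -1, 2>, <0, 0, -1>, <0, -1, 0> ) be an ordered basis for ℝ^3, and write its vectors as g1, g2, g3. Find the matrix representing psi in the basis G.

[[0, -2, 3], [1, 2, 1], [-2, -2, 1]]

With P the matrix whose columns are g1, ..., g3, [psi]_G = P^(-1) A P.
Column by column: psi(g1) = A g1 = <0, 2, -1>; its G-coordinates <0, 1, -2> give column 1.
Continuing for each basis vector yields [psi]_G = [[0, -2, 3], [1, 2, 1], [-2, -2, 1]].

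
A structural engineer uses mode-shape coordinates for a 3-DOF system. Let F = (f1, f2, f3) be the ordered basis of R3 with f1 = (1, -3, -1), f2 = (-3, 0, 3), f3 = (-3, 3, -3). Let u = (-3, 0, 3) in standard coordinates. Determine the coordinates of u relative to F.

Write u = c_1 f1 + ... + c_3 f3 and solve for the c_i.
Solving this 3x3 system gives c = (0, 1, 0).
Check: 0·f1 + f2 + 0·f3 = (-3, 0, 3).

(0, 1, 0)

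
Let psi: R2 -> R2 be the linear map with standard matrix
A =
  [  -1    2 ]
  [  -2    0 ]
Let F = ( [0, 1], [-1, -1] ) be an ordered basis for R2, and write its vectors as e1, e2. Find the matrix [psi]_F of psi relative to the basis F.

With P the matrix whose columns are e1, e2, [psi]_F = P^(-1) A P.
Column by column: psi(e1) = A e1 = [2, 0]; its F-coordinates [-2, -2] give column 1.
Continuing for each basis vector yields [psi]_F = [[-2, 3], [-2, 1]].

[[-2, 3], [-2, 1]]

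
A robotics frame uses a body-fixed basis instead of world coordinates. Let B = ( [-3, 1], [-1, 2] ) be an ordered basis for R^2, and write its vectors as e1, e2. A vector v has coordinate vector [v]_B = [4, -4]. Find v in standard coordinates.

The coordinates say v = 4e1 - 4e2; adding the scaled basis vectors gives [-8, -4].

[-8, -4]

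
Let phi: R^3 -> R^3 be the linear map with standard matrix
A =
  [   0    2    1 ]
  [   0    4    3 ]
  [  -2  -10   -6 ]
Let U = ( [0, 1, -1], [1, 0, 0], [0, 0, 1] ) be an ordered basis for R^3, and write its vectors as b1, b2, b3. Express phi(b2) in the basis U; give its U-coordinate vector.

Compute phi(b2) = A b2 = [0, 0, -2] in standard coordinates.
Then write this in U-coordinates: solve for y in y_1 b1 + ... + y_3 b3 = [0, 0, -2].
This gives y = [0, 0, -2], which is column 2 of [phi]_U.

[0, 0, -2]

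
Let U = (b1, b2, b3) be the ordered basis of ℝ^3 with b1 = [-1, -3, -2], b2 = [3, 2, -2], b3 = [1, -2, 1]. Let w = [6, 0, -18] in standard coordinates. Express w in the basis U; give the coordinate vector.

Write w = c_1 b1 + ... + c_3 b3 and solve for the c_i.
Gaussian elimination on [M | w] yields c = (4, 4, -2).
Check: 4b1 + 4b2 - 2b3 = [6, 0, -18].

[4, 4, -2]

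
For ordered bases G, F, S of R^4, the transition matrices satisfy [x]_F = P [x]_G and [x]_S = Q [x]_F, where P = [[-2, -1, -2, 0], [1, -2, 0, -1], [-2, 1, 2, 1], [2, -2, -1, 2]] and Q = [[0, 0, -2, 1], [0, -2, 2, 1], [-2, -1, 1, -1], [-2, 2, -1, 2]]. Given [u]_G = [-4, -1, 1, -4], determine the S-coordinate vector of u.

Apply P to get F-coordinates [7, 2, 5, -15], then Q to get S-coordinates.
The result is [u]_S = [-25, -9, 4, -45].

[-25, -9, 4, -45]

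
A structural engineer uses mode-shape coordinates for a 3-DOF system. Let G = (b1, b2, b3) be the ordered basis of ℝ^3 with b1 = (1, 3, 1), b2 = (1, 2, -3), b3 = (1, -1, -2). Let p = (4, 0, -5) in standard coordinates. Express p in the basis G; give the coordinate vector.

(1, 0, 3)

Write p = c_1 b1 + ... + c_3 b3 and solve for the c_i.
Row-reducing the augmented matrix [M | p] gives c = (1, 0, 3).
Check: b1 + 0·b2 + 3b3 = (4, 0, -5).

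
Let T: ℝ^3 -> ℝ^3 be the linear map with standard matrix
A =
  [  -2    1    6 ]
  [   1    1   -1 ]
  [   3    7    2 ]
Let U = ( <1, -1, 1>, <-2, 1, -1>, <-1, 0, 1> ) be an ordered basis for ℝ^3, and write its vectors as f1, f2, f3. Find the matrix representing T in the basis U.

The j-th column of [T]_U is [T(fj)]_U.
T(f1) = A f1 = <3, -1, -2> = 2f1 + f2 - 3f3, so column 1 is <2, 1, -3>.
Repeating for f2, f3 and assembling the columns gives [[2, 2, -1], [1, 2, -3], [-3, -1, -3]].

[[2, 2, -1], [1, 2, -3], [-3, -1, -3]]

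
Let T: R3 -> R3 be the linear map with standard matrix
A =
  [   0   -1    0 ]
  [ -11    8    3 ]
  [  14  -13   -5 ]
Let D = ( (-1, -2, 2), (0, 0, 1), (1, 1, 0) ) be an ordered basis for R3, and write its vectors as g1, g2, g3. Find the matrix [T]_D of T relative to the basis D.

[[1, -3, 2], [0, 1, -3], [3, -3, 1]]

With P the matrix whose columns are g1, ..., g3, [T]_D = P^(-1) A P.
Column by column: T(g1) = A g1 = (2, 1, 2); its D-coordinates (1, 0, 3) give column 1.
Continuing for each basis vector yields [T]_D = [[1, -3, 2], [0, 1, -3], [3, -3, 1]].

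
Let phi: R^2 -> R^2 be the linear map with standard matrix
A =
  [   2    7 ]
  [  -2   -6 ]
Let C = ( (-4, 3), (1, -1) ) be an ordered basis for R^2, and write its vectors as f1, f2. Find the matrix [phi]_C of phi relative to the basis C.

The j-th column of [phi]_C is [phi(fj)]_C.
phi(f1) = A f1 = (13, -10) = -3f1 + f2, so column 1 is (-3, 1).
Repeating for f2 and assembling the columns gives [[-3, 1], [1, -1]].

[[-3, 1], [1, -1]]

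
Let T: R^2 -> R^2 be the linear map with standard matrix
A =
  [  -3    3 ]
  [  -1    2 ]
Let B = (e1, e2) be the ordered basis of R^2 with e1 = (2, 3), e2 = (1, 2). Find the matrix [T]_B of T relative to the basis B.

[[2, 3], [-1, -3]]

With P the matrix whose columns are e1, e2, [T]_B = P^(-1) A P.
Column by column: T(e1) = A e1 = (3, 4); its B-coordinates (2, -1) give column 1.
Continuing for each basis vector yields [T]_B = [[2, 3], [-1, -3]].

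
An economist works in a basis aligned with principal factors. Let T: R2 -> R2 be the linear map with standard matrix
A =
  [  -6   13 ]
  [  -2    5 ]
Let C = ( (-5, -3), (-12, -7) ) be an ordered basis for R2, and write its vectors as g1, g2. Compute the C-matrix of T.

[[-3, -1], [2, 2]]

The j-th column of [T]_C is [T(gj)]_C.
T(g1) = A g1 = (-9, -5) = -3g1 + 2g2, so column 1 is (-3, 2).
Repeating for g2 and assembling the columns gives [[-3, -1], [2, 2]].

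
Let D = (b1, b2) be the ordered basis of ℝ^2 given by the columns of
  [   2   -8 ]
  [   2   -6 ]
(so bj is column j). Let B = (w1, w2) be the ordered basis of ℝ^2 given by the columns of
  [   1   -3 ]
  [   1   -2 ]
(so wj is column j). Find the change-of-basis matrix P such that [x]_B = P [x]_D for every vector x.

Let M have columns bj and N have columns wj. Then for every x, N [x]_B = x = M [x]_D, so P = N^(-1) M.
Since det N = 1, N^(-1) has integer entries; multiplying gives P = [[2, -2], [0, 2]].

[[2, -2], [0, 2]]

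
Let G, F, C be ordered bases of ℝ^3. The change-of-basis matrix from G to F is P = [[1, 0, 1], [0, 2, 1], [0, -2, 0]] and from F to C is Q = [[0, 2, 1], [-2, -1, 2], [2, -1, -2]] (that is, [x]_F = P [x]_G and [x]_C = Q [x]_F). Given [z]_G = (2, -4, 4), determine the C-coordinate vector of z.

First [z]_F = P [z]_G = (6, -4, 8).
Then [z]_C = Q [z]_F = (0, 8, 0).

(0, 8, 0)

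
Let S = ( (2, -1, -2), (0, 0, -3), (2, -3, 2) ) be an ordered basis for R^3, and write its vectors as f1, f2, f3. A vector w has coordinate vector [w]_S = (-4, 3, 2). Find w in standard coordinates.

(-4, -2, 3)

By definition w = -4f1 + 3f2 + 2f3.
Summing componentwise gives (-4, -2, 3).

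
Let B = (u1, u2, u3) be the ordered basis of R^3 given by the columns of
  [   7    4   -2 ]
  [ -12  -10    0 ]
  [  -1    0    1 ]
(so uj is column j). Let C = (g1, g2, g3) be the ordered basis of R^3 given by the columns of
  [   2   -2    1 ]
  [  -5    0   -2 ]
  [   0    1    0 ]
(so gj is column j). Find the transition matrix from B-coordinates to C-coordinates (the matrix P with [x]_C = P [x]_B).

[[2, 2, 0], [-1, 0, 1], [1, 0, 0]]

Column j of P is [uj]_C, since P maps B-coordinates to C-coordinates.
Expressing u1 in C: u1 = 2g1 - g2 + g3, so column 1 of P is (2, -1, 1).
Doing the same for each uj gives P = [[2, 2, 0], [-1, 0, 1], [1, 0, 0]].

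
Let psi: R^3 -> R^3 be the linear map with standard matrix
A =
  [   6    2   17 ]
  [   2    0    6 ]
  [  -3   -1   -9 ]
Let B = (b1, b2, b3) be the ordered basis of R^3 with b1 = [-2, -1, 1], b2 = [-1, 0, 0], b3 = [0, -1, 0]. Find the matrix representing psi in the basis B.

[[-2, 3, 1], [1, 0, 0], [0, -1, -1]]

Let P have columns b1, ..., b3. Then [psi]_B = P^(-1) A P.
Here det P = 1, so P^(-1) is integer; computing A P first and then P^(-1)(A P) gives [[-2, 3, 1], [1, 0, 0], [0, -1, -1]].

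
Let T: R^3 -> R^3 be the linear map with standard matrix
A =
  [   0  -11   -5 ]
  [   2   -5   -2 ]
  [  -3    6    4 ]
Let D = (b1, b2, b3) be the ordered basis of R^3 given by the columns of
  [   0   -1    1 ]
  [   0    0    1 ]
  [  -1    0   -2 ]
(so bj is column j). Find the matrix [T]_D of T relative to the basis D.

Let P have columns b1, ..., b3. Then [T]_D = P^(-1) A P.
Here det P = 1, so P^(-1) is integer; computing A P first and then P^(-1)(A P) gives [[0, 1, 3], [-3, -2, 2], [2, -2, 1]].

[[0, 1, 3], [-3, -2, 2], [2, -2, 1]]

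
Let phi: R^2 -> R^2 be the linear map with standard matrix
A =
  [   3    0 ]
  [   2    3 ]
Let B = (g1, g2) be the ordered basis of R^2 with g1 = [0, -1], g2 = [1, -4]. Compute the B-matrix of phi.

Let P have columns g1, g2. Then [phi]_B = P^(-1) A P.
Here det P = 1, so P^(-1) is integer; computing A P first and then P^(-1)(A P) gives [[3, -2], [0, 3]].

[[3, -2], [0, 3]]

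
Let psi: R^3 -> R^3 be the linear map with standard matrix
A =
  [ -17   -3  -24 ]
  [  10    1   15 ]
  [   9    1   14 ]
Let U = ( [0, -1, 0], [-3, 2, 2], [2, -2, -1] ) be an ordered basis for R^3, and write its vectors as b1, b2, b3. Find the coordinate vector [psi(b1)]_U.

Compute psi(b1) = A b1 = [3, -1, -1] in standard coordinates.
Then write this in U-coordinates: solve for y in y_1 b1 + ... + y_3 b3 = [3, -1, -1].
This gives y = [-3, 1, 3], which is column 1 of [psi]_U.

[-3, 1, 3]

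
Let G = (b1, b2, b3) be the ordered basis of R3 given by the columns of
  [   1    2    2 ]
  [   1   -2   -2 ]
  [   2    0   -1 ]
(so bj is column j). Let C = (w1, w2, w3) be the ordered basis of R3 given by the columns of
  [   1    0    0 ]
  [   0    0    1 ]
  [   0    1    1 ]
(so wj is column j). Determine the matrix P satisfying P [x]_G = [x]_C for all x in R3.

[[1, 2, 2], [1, 2, 1], [1, -2, -2]]

Let M have columns bj and N have columns wj. Then for every x, N [x]_C = x = M [x]_G, so P = N^(-1) M.
Since det N = -1, N^(-1) has integer entries; multiplying gives P = [[1, 2, 2], [1, 2, 1], [1, -2, -2]].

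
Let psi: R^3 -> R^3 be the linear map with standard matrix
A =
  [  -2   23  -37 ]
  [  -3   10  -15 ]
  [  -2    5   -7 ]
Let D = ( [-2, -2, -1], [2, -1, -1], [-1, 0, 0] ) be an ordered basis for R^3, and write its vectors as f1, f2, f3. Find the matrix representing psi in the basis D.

The j-th column of [psi]_D is [psi(fj)]_D.
psi(f1) = A f1 = [-5, 1, 1] = 0·f1 - f2 + 3f3, so column 1 is [0, -1, 3].
Repeating for f2, f3 and assembling the columns gives [[0, -1, -1], [-1, 3, -1], [3, -2, -2]].

[[0, -1, -1], [-1, 3, -1], [3, -2, -2]]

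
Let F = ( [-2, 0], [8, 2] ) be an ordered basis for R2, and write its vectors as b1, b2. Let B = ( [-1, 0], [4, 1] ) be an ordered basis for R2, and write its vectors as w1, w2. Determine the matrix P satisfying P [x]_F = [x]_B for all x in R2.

Take x = bj: its F-coordinates are the j-th standard unit vector, so P e_j — column j of P — equals [bj]_B.
b1 = 2w1 + 0·w2, giving column 1 = [2, 0]; repeating for each j gives P = [[2, 0], [0, 2]].

[[2, 0], [0, 2]]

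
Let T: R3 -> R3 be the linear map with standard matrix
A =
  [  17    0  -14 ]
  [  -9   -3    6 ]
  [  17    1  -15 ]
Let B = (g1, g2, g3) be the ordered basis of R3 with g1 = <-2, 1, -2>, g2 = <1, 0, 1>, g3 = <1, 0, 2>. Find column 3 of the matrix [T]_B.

Compute T(g3) = A g3 = <-11, 3, -13> in standard coordinates.
Then write this in B-coordinates: solve for y in y_1 g1 + ... + y_3 g3 = <-11, 3, -13>.
This gives y = <3, -3, -2>, which is column 3 of [T]_B.

<3, -3, -2>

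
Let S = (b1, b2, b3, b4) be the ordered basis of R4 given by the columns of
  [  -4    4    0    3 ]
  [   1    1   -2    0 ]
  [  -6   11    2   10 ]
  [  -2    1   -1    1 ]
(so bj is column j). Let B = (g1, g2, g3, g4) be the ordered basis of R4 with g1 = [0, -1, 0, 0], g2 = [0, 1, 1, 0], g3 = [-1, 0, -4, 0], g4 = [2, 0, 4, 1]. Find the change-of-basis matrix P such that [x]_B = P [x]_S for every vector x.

Column j of P is [bj]_B, since P maps S-coordinates to B-coordinates.
Expressing b1 in B: b1 = g1 + 2g2 + 0·g3 - 2g4, so column 1 of P is [1, 2, 0, -2].
Doing the same for each bj gives P = [[1, -2, 0, 2], [2, -1, -2, 2], [0, -2, -2, -1], [-2, 1, -1, 1]].

[[1, -2, 0, 2], [2, -1, -2, 2], [0, -2, -2, -1], [-2, 1, -1, 1]]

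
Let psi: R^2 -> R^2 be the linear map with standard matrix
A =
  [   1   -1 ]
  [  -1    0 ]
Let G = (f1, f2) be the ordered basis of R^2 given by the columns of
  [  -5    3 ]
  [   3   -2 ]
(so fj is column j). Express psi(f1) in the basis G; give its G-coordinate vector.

(1, -1)

Column 1 of [psi]_G is the G-coordinate vector of psi(f1).
In standard coordinates psi(f1) = A f1 = (-8, 5).
Converting to G: (-8, 5) = f1 - f2, so the coordinate vector is (1, -1).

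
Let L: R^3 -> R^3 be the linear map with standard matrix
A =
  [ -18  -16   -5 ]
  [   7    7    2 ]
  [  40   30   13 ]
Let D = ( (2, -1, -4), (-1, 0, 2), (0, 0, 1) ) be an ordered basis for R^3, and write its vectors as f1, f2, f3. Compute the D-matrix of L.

[[1, 3, -2], [2, -2, 1], [-2, 2, 3]]

The j-th column of [L]_D is [L(fj)]_D.
L(f1) = A f1 = (0, -1, -2) = f1 + 2f2 - 2f3, so column 1 is (1, 2, -2).
Repeating for f2, f3 and assembling the columns gives [[1, 3, -2], [2, -2, 1], [-2, 2, 3]].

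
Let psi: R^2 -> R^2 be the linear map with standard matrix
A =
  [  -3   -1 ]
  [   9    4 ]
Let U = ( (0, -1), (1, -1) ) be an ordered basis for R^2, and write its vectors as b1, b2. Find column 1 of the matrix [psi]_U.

Compute psi(b1) = A b1 = (1, -4) in standard coordinates.
Then write this in U-coordinates: solve for y in y_1 b1 + y_2 b2 = (1, -4).
This gives y = (3, 1), which is column 1 of [psi]_U.

(3, 1)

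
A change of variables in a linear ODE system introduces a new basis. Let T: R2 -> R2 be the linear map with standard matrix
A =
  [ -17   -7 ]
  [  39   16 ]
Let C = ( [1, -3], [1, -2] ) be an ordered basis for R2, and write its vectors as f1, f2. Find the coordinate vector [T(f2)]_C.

[-1, -2]

Column 2 of [T]_C is the C-coordinate vector of T(f2).
In standard coordinates T(f2) = A f2 = [-3, 7].
Converting to C: [-3, 7] = -f1 - 2f2, so the coordinate vector is [-1, -2].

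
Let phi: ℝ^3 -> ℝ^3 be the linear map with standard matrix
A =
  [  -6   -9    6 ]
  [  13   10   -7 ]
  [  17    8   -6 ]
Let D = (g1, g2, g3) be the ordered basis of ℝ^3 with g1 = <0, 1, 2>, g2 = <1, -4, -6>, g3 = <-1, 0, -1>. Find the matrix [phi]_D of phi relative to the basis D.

[[0, 3, -2], [1, -3, 1], [-2, 3, 1]]

Let P have columns g1, ..., g3. Then [phi]_D = P^(-1) A P.
Here det P = -1, so P^(-1) is integer; computing A P first and then P^(-1)(A P) gives [[0, 3, -2], [1, -3, 1], [-2, 3, 1]].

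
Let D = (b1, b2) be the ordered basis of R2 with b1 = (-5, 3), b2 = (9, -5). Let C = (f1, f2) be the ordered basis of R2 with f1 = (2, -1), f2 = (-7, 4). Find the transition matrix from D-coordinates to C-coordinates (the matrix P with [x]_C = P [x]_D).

Column j of P is [bj]_C, since P maps D-coordinates to C-coordinates.
Expressing b1 in C: b1 = f1 + f2, so column 1 of P is (1, 1).
Doing the same for each bj gives P = [[1, 1], [1, -1]].

[[1, 1], [1, -1]]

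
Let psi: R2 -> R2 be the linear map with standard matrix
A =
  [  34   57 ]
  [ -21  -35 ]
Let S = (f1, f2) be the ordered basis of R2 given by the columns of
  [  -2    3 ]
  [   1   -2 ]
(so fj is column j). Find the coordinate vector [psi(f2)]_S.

Compute psi(f2) = A f2 = [-12, 7] in standard coordinates.
Then write this in S-coordinates: solve for y in y_1 f1 + y_2 f2 = [-12, 7].
This gives y = [3, -2], which is column 2 of [psi]_S.

[3, -2]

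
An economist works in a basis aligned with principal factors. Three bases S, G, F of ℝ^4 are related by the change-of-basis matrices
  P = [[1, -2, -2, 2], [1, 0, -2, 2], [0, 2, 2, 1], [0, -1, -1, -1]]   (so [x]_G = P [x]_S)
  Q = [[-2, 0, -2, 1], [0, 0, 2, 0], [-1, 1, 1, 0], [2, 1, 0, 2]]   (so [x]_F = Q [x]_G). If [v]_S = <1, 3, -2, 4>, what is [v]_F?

Composing the changes, [v]_F = Q P [v]_S.
Q P = [[-2, -1, -1, -7], [0, 4, 4, 2], [0, 4, 2, 1], [3, -6, -8, 4]]; applying this to <1, 3, -2, 4> gives <-31, 12, 12, 17>.

<-31, 12, 12, 17>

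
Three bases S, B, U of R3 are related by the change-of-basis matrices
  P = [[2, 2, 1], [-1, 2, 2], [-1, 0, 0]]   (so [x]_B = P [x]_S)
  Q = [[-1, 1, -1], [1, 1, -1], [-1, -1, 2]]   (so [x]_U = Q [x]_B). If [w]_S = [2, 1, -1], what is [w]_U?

[-5, 5, -7]

Apply P to get B-coordinates [5, -2, -2], then Q to get U-coordinates.
The result is [w]_U = [-5, 5, -7].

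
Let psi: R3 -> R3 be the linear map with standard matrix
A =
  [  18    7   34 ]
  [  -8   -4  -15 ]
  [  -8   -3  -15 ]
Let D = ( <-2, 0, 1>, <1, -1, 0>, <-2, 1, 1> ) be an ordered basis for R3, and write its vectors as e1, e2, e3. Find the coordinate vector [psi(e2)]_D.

Column 2 of [psi]_D is the D-coordinate vector of psi(e2).
In standard coordinates psi(e2) = A e2 = <11, -4, -5>.
Converting to D: <11, -4, -5> = -2e1 + e2 - 3e3, so the coordinate vector is <-2, 1, -3>.

<-2, 1, -3>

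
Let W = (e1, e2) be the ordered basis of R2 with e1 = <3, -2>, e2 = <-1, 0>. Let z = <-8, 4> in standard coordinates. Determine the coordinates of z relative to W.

<-2, 2>

[z]_W is the unique c with M c = z, where M has columns e1, e2.
System: 3c_1 - c_2 = -8, -2c_1 + 0c_2 = 4; solving gives c_1 = -2, c_2 = 2.
Check: -2e1 + 2e2 = <-8, 4>.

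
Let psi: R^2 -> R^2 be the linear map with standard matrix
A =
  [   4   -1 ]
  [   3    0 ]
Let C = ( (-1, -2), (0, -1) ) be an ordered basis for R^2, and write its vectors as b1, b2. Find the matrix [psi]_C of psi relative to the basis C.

The j-th column of [psi]_C is [psi(bj)]_C.
psi(b1) = A b1 = (-2, -3) = 2b1 - b2, so column 1 is (2, -1).
Repeating for b2 and assembling the columns gives [[2, -1], [-1, 2]].

[[2, -1], [-1, 2]]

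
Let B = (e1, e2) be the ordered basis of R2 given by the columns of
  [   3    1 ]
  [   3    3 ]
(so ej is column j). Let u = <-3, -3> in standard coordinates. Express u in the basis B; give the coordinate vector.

<-1, 0>

[u]_B is the unique c with M c = u, where M has columns e1, e2.
System: 3c_1 + c_2 = -3, 3c_1 + 3c_2 = -3; solving gives c_1 = -1, c_2 = 0.
Check: -e1 + 0·e2 = <-3, -3>.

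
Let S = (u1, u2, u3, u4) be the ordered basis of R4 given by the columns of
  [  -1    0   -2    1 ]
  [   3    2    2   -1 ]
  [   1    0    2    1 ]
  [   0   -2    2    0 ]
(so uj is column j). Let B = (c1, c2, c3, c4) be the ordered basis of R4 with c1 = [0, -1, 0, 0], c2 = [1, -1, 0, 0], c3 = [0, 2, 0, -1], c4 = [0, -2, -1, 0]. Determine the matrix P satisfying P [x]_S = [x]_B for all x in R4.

Column j of P is [uj]_B, since P maps S-coordinates to B-coordinates.
Expressing u1 in B: u1 = 0·c1 - c2 + 0·c3 - c4, so column 1 of P is [0, -1, 0, -1].
Doing the same for each uj gives P = [[0, 2, 0, 2], [-1, 0, -2, 1], [0, 2, -2, 0], [-1, 0, -2, -1]].

[[0, 2, 0, 2], [-1, 0, -2, 1], [0, 2, -2, 0], [-1, 0, -2, -1]]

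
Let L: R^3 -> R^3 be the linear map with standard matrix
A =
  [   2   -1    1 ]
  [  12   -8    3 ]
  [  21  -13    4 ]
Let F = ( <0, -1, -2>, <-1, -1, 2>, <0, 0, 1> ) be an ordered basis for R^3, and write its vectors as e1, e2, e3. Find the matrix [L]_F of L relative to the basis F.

Let P have columns e1, ..., e3. Then [L]_F = P^(-1) A P.
Here det P = -1, so P^(-1) is integer; computing A P first and then P^(-1)(A P) gives [[-3, -1, -2], [1, -1, -1], [-3, 0, 2]].

[[-3, -1, -2], [1, -1, -1], [-3, 0, 2]]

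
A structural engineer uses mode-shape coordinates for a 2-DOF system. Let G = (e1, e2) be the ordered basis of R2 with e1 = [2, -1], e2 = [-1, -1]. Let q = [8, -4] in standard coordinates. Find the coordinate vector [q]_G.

Write q = c_1 e1 + c_2 e2 and solve for the c_i.
System: 2c_1 - c_2 = 8, -c_1 - c_2 = -4; solving gives c_1 = 4, c_2 = 0.
Check: 4e1 + 0·e2 = [8, -4].

[4, 0]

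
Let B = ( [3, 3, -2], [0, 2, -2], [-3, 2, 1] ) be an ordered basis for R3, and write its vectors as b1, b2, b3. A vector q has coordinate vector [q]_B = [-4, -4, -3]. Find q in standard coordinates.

By definition q = -4b1 - 4b2 - 3b3.
Summing componentwise gives [-3, -26, 13].

[-3, -26, 13]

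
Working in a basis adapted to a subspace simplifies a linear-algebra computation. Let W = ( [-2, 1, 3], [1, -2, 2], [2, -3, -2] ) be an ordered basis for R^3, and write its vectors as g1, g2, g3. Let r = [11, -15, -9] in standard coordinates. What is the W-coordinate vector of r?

We seek scalars with c_1 g1 + ... + c_3 g3 = r; equivalently solve M c = r where the columns of M are g1, ..., g3.
Solving this 3x3 system gives c = (-1, 1, 4).
Check: -g1 + g2 + 4g3 = [11, -15, -9].

[-1, 1, 4]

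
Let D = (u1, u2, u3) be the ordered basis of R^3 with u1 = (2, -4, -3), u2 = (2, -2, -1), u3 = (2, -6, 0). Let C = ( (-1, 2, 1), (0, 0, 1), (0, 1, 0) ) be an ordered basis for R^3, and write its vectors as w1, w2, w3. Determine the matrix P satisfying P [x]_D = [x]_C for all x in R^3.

[[-2, -2, -2], [-1, 1, 2], [0, 2, -2]]

Column j of P is [uj]_C, since P maps D-coordinates to C-coordinates.
Expressing u1 in C: u1 = -2w1 - w2 + 0·w3, so column 1 of P is (-2, -1, 0).
Doing the same for each uj gives P = [[-2, -2, -2], [-1, 1, 2], [0, 2, -2]].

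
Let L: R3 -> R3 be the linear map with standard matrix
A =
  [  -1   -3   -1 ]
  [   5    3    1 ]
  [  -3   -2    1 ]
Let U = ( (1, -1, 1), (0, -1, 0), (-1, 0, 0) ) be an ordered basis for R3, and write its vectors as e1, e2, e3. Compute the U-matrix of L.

With P the matrix whose columns are e1, ..., e3, [L]_U = P^(-1) A P.
Column by column: L(e1) = A e1 = (1, 3, 0); its U-coordinates (0, -3, -1) give column 1.
Continuing for each basis vector yields [L]_U = [[0, 2, 3], [-3, 1, 2], [-1, -1, 2]].

[[0, 2, 3], [-3, 1, 2], [-1, -1, 2]]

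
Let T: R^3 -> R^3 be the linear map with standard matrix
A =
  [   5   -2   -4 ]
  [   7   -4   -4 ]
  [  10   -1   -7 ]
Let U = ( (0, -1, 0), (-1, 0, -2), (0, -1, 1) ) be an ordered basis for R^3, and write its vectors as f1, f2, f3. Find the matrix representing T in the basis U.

The j-th column of [T]_U is [T(fj)]_U.
T(f1) = A f1 = (2, 4, 1) = -f1 - 2f2 - 3f3, so column 1 is (-1, -2, -3).
Repeating for f2, f3 and assembling the columns gives [[-1, 1, 2], [-2, -3, 2], [-3, -2, -2]].

[[-1, 1, 2], [-2, -3, 2], [-3, -2, -2]]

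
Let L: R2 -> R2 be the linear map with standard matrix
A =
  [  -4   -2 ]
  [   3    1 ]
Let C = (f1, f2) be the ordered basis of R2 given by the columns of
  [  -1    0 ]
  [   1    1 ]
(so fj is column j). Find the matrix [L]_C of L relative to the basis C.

[[-2, 2], [0, -1]]

The j-th column of [L]_C is [L(fj)]_C.
L(f1) = A f1 = [2, -2] = -2f1 + 0·f2, so column 1 is [-2, 0].
Repeating for f2 and assembling the columns gives [[-2, 2], [0, -1]].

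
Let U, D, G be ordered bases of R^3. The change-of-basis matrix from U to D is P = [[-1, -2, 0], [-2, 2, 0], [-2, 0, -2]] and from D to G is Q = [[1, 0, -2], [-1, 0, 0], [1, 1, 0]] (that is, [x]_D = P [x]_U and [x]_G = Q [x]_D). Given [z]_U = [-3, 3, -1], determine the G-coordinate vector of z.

Composing the changes, [z]_G = Q P [z]_U.
Q P = [[3, -2, 4], [1, 2, 0], [-3, 0, 0]]; applying this to [-3, 3, -1] gives [-19, 3, 9].

[-19, 3, 9]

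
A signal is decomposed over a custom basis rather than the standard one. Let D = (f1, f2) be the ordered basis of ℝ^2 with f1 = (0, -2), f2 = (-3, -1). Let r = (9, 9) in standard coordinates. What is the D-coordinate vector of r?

[r]_D is the unique c with M c = r, where M has columns f1, f2.
System: 0c_1 - 3c_2 = 9, -2c_1 - c_2 = 9; solving gives c_1 = -3, c_2 = -3.
Check: -3f1 - 3f2 = (9, 9).

(-3, -3)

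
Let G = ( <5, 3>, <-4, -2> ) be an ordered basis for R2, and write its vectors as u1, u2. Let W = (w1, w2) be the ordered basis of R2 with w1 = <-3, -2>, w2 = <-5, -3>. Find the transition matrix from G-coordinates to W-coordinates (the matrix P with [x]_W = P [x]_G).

Let M have columns uj and N have columns wj. Then for every x, N [x]_W = x = M [x]_G, so P = N^(-1) M.
Since det N = -1, N^(-1) has integer entries; multiplying gives P = [[0, -2], [-1, 2]].

[[0, -2], [-1, 2]]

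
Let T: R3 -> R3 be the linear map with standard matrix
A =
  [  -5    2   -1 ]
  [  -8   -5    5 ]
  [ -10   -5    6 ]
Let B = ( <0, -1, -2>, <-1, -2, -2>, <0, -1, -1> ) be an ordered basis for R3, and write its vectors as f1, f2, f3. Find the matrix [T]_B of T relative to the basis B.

[[2, 0, 1], [0, -3, 1], [3, -2, -3]]

Let P have columns f1, ..., f3. Then [T]_B = P^(-1) A P.
Here det P = -1, so P^(-1) is integer; computing A P first and then P^(-1)(A P) gives [[2, 0, 1], [0, -3, 1], [3, -2, -3]].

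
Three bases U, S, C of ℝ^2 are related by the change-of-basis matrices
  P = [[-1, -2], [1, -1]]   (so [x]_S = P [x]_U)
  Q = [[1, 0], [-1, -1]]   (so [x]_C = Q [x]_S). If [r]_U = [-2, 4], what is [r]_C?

[-6, 12]

First [r]_S = P [r]_U = [-6, -6].
Then [r]_C = Q [r]_S = [-6, 12].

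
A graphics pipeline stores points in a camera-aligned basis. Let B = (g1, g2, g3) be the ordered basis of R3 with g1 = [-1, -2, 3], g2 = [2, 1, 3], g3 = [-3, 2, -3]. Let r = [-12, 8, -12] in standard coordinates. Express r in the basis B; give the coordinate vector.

Write r = c_1 g1 + ... + c_3 g3 and solve for the c_i.
Solving this 3x3 system gives c = (0, 0, 4).
Check: 0·g1 + 0·g2 + 4g3 = [-12, 8, -12].

[0, 0, 4]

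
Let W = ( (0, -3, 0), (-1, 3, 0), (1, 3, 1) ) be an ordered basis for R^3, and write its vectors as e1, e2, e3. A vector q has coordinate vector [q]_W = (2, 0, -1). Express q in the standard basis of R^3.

(-1, -9, -1)

The coordinates say q = 2e1 + 0·e2 - e3; adding the scaled basis vectors gives (-1, -9, -1).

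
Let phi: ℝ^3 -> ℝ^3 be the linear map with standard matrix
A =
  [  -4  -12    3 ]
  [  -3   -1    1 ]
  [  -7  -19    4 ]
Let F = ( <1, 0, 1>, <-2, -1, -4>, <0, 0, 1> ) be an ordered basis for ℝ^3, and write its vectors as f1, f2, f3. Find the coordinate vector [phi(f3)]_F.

<1, -1, -1>

Compute phi(f3) = A f3 = <3, 1, 4> in standard coordinates.
Then write this in F-coordinates: solve for y in y_1 f1 + ... + y_3 f3 = <3, 1, 4>.
This gives y = <1, -1, -1>, which is column 3 of [phi]_F.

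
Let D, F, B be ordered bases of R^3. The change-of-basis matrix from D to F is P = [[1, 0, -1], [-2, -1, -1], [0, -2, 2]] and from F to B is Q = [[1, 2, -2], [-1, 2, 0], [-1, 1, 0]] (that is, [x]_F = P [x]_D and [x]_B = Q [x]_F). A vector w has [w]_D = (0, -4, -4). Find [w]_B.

First [w]_F = P [w]_D = (4, 8, 0).
Then [w]_B = Q [w]_F = (20, 12, 4).

(20, 12, 4)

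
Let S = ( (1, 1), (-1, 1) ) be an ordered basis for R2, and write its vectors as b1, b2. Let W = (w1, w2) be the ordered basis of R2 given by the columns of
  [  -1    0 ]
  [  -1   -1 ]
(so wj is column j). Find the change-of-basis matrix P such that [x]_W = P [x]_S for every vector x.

Column j of P is [bj]_W, since P maps S-coordinates to W-coordinates.
Expressing b1 in W: b1 = -w1 + 0·w2, so column 1 of P is (-1, 0).
Doing the same for each bj gives P = [[-1, 1], [0, -2]].

[[-1, 1], [0, -2]]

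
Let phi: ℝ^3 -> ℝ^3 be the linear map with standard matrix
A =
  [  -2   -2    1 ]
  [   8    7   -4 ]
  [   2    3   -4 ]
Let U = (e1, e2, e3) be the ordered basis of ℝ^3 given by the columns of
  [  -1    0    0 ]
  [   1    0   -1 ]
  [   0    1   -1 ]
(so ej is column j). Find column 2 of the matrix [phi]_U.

Column 2 of [phi]_U is the U-coordinate vector of phi(e2).
In standard coordinates phi(e2) = A e2 = <1, -4, -4>.
Converting to U: <1, -4, -4> = -e1 - e2 + 3e3, so the coordinate vector is <-1, -1, 3>.

<-1, -1, 3>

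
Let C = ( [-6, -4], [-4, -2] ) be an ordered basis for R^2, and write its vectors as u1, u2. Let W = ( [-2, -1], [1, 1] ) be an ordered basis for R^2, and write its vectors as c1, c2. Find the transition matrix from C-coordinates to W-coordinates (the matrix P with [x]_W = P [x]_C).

Column j of P is [uj]_W, since P maps C-coordinates to W-coordinates.
Expressing u1 in W: u1 = 2c1 - 2c2, so column 1 of P is [2, -2].
Doing the same for each uj gives P = [[2, 2], [-2, 0]].

[[2, 2], [-2, 0]]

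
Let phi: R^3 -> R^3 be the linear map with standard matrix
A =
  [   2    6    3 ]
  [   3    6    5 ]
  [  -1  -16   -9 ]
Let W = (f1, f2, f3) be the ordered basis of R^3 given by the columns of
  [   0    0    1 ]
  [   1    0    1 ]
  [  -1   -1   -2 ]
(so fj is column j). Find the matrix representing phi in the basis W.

The j-th column of [phi]_W is [phi(fj)]_W.
phi(f1) = A f1 = (3, 1, -7) = -2f1 + 3f2 + 3f3, so column 1 is (-2, 3, 3).
Repeating for f2, f3 and assembling the columns gives [[-2, -2, -3], [3, -1, -2], [3, -3, 2]].

[[-2, -2, -3], [3, -1, -2], [3, -3, 2]]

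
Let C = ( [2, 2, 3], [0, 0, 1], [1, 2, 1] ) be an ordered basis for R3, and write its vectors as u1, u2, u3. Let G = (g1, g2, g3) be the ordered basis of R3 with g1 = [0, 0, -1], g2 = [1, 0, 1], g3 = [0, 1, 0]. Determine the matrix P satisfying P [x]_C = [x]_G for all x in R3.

Column j of P is [uj]_G, since P maps C-coordinates to G-coordinates.
Expressing u1 in G: u1 = -g1 + 2g2 + 2g3, so column 1 of P is [-1, 2, 2].
Doing the same for each uj gives P = [[-1, -1, 0], [2, 0, 1], [2, 0, 2]].

[[-1, -1, 0], [2, 0, 1], [2, 0, 2]]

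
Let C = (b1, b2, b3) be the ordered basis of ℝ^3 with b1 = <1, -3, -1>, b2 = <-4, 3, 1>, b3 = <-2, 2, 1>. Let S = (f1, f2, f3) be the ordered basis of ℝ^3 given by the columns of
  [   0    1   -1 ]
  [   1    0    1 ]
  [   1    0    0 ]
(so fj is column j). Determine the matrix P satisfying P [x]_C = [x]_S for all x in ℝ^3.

Let M have columns bj and N have columns fj. Then for every x, N [x]_S = x = M [x]_C, so P = N^(-1) M.
Since det N = 1, N^(-1) has integer entries; multiplying gives P = [[-1, 1, 1], [-1, -2, -1], [-2, 2, 1]].

[[-1, 1, 1], [-1, -2, -1], [-2, 2, 1]]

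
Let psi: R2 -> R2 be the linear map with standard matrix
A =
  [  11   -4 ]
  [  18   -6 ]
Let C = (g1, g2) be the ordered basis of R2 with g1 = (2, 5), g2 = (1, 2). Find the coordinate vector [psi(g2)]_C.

(0, 3)

Compute psi(g2) = A g2 = (3, 6) in standard coordinates.
Then write this in C-coordinates: solve for y in y_1 g1 + y_2 g2 = (3, 6).
This gives y = (0, 3), which is column 2 of [psi]_C.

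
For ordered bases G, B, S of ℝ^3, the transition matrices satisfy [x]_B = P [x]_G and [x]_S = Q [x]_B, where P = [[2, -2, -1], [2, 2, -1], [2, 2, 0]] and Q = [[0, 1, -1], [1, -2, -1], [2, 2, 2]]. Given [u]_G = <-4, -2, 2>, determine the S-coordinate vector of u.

<-2, 34, -64>

Apply P to get B-coordinates <-6, -14, -12>, then Q to get S-coordinates.
The result is [u]_S = <-2, 34, -64>.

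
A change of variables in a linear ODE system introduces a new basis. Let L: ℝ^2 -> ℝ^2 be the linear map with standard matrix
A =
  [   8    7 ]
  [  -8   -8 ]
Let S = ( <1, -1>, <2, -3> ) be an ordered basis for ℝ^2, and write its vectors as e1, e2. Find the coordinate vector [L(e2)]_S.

<1, -3>

Column 2 of [L]_S is the S-coordinate vector of L(e2).
In standard coordinates L(e2) = A e2 = <-5, 8>.
Converting to S: <-5, 8> = e1 - 3e2, so the coordinate vector is <1, -3>.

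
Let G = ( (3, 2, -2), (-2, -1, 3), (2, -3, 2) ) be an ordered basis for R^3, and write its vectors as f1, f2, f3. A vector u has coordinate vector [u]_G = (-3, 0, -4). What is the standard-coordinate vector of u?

u = M [u]_G, where M has columns f1, ..., f3.
Carrying out the matrix-vector product, u = (-17, 6, -2).

(-17, 6, -2)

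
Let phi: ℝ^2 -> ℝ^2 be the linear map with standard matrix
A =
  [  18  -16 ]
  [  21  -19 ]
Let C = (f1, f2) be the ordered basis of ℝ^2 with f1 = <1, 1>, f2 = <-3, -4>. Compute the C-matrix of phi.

With P the matrix whose columns are f1, f2, [phi]_C = P^(-1) A P.
Column by column: phi(f1) = A f1 = <2, 2>; its C-coordinates <2, 0> give column 1.
Continuing for each basis vector yields [phi]_C = [[2, 1], [0, -3]].

[[2, 1], [0, -3]]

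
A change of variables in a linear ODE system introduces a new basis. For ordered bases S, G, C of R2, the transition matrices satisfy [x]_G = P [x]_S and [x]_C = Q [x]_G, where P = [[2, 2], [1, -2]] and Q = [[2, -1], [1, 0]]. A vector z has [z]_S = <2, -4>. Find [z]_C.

<-18, -4>

Apply P to get G-coordinates <-4, 10>, then Q to get C-coordinates.
The result is [z]_C = <-18, -4>.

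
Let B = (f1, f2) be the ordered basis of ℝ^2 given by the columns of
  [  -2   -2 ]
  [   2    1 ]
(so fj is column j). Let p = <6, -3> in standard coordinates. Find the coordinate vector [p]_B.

Write p = c_1 f1 + c_2 f2 and solve for the c_i.
System: -2c_1 - 2c_2 = 6, 2c_1 + c_2 = -3; solving gives c_1 = 0, c_2 = -3.
Check: 0·f1 - 3f2 = <6, -3>.

<0, -3>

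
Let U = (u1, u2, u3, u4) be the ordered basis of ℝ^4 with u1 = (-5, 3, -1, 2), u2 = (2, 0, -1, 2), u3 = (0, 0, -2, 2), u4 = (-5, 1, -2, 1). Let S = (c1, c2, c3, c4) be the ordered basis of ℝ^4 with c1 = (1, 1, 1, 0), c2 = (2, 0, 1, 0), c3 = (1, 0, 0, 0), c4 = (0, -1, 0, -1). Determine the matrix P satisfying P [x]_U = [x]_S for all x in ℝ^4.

Let M have columns uj and N have columns cj. Then for every x, N [x]_S = x = M [x]_U, so P = N^(-1) M.
Since det N = -1, N^(-1) has integer entries; multiplying gives P = [[1, -2, -2, 0], [-2, 1, 0, -2], [-2, 2, 2, -1], [-2, -2, -2, -1]].

[[1, -2, -2, 0], [-2, 1, 0, -2], [-2, 2, 2, -1], [-2, -2, -2, -1]]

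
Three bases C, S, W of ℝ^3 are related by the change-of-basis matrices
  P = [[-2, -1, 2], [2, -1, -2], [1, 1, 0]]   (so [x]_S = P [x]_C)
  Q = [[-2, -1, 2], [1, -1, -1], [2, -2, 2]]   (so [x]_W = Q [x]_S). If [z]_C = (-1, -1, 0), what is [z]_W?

Apply P to get S-coordinates (3, -1, -2), then Q to get W-coordinates.
The result is [z]_W = (-9, 6, 4).

(-9, 6, 4)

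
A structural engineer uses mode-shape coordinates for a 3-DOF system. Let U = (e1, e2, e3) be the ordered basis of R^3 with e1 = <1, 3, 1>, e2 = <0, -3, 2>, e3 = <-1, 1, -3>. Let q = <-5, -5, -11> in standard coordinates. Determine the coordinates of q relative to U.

<-4, -2, 1>

We seek scalars with c_1 e1 + ... + c_3 e3 = q; equivalently solve M c = q where the columns of M are e1, ..., e3.
Gaussian elimination on [M | q] yields c = (-4, -2, 1).
Check: -4e1 - 2e2 + e3 = <-5, -5, -11>.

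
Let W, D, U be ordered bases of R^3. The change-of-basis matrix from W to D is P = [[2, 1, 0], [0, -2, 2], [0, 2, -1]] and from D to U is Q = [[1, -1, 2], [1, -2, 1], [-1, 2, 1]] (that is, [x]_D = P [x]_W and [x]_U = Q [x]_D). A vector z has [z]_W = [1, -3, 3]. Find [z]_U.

[-31, -34, 16]

First [z]_D = P [z]_W = [-1, 12, -9].
Then [z]_U = Q [z]_D = [-31, -34, 16].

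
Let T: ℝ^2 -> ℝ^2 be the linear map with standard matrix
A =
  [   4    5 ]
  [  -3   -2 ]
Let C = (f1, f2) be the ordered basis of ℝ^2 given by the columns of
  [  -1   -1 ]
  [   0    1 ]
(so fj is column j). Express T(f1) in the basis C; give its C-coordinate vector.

Column 1 of [T]_C is the C-coordinate vector of T(f1).
In standard coordinates T(f1) = A f1 = [-4, 3].
Converting to C: [-4, 3] = f1 + 3f2, so the coordinate vector is [1, 3].

[1, 3]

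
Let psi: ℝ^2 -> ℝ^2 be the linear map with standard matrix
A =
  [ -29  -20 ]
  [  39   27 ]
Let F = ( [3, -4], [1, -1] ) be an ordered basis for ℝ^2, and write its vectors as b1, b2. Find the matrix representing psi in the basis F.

[[-2, -3], [-1, 0]]

The j-th column of [psi]_F is [psi(bj)]_F.
psi(b1) = A b1 = [-7, 9] = -2b1 - b2, so column 1 is [-2, -1].
Repeating for b2 and assembling the columns gives [[-2, -3], [-1, 0]].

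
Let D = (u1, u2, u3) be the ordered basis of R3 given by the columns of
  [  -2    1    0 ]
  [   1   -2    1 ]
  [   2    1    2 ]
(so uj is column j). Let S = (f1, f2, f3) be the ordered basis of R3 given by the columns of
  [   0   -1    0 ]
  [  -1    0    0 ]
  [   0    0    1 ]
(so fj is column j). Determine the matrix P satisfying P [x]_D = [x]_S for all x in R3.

Take x = uj: its D-coordinates are the j-th standard unit vector, so P e_j — column j of P — equals [uj]_S.
u1 = -f1 + 2f2 + 2f3, giving column 1 = [-1, 2, 2]; repeating for each j gives P = [[-1, 2, -1], [2, -1, 0], [2, 1, 2]].

[[-1, 2, -1], [2, -1, 0], [2, 1, 2]]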